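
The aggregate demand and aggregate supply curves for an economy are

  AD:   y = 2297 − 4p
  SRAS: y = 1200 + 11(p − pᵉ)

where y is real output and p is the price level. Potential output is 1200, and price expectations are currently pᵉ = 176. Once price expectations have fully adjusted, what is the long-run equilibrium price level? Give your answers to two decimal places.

Long-run p = 274.25

Short run: with pᵉ = 176, SRAS is y = 11p − 736. Setting AD = SRAS gives 3033 = 15p, so p = 202.20 and y = 2297 − 4p = 1488.20.
Output 1488.20 is above potential 1200, so over time expected prices rise and SRAS shifts left until y returns to 1200.
Long run: y = 1200 on the AD curve gives 1200 = 2297 − 4p, so p = 274.25.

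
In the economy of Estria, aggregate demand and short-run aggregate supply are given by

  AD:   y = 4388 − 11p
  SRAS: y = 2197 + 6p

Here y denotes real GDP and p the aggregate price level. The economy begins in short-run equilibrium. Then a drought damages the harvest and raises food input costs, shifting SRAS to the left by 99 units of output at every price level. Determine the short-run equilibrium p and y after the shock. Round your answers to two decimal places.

p = 134.71, y = 2906.24

This is a negative supply shock: SRAS shifts left.
New SRAS: y = 2098 + 6p.
Set AD = SRAS: 4388 − 11p = 2098 + 6p, so 2290 = 17p and p = 134.71.
Substituting into AD, y = 2906.24.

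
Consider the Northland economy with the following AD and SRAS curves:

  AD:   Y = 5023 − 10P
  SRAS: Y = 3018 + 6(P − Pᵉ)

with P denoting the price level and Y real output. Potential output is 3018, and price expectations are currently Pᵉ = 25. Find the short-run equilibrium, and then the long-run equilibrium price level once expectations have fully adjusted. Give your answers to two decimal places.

Short run: P = 134.69, Y = 3676.13. Long run: P = 200.50.

Short run: with Pᵉ = 25, SRAS is Y = 2868 + 6P. Setting AD = SRAS gives 2155 = 16P, so P = 134.69 and Y = 5023 − 10P = 3676.13.
Output 3676.13 is above potential 3018, so over time expected prices rise and SRAS shifts left until Y returns to 3018.
Long run: Y = 3018 on the AD curve gives 3018 = 5023 − 10P, so P = 200.50.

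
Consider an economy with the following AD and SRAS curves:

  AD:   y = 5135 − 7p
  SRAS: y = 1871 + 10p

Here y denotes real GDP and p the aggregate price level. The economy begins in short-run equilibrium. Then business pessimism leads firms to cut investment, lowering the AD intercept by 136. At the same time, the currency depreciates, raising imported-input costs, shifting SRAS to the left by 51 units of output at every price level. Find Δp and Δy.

Δp = -5, Δy = -101

After both shocks: AD is y = 4999 − 7p and SRAS is y = 1820 + 10p.
Setting them equal: 3179 = 17p, so p = 187.
y = 4999 − 7·187 = 3690.
Initially p = 192, y = 3791, so Δp = -5 and Δy = -101.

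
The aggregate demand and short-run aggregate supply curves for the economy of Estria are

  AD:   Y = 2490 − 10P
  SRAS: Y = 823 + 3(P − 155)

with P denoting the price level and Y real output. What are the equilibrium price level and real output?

Write SRAS as Y = 823 + 3P − 465 = 358 + 3P.
Set AD = SRAS: 2490 − 10P = 358 + 3P, so 2132 = 13P and P = 164.
Then Y = 2490 − 10·164 = 850.

P = 164, Y = 850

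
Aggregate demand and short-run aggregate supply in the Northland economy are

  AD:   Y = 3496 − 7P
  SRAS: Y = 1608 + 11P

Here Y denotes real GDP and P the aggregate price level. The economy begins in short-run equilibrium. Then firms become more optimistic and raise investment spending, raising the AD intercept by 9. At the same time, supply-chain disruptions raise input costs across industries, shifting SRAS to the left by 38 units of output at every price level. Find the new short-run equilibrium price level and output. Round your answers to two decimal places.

P = 107.50, Y = 2752.50

After both shocks: AD is Y = 3505 − 7P and SRAS is Y = 1570 + 11P.
Setting them equal: 1935 = 18P, so P = 107.50.
Substituting into AD, Y = 2752.50.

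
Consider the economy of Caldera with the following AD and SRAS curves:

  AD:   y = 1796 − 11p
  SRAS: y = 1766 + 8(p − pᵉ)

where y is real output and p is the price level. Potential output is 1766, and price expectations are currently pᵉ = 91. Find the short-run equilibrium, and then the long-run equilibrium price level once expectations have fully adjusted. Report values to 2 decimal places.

Short run: p = 39.89, y = 1357.16. Long run: p = 2.73.

Short run: with pᵉ = 91, SRAS is y = 1038 + 8p. Setting AD = SRAS gives 758 = 19p, so p = 39.89 and y = 1796 − 11p = 1357.16.
Output 1357.16 is below potential 1766, so over time expected prices fall and SRAS shifts right until y returns to 1766.
Long run: y = 1766 on the AD curve gives 1766 = 1796 − 11p, so p = 2.73.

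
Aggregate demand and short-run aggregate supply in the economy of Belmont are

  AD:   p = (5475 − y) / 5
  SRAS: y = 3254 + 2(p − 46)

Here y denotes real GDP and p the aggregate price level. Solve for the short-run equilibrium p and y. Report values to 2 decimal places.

Write SRAS as y = 3254 + 2p − 92 = 3162 + 2p.
Rearrange AD to y = 5475 − 5p.
Set AD = SRAS: 5475 − 5p = 3162 + 2p, so 2313 = 7p and p = 330.43.
Substituting into AD, y = 5475 − 5p = 3822.86.

p = 330.43, y = 3822.86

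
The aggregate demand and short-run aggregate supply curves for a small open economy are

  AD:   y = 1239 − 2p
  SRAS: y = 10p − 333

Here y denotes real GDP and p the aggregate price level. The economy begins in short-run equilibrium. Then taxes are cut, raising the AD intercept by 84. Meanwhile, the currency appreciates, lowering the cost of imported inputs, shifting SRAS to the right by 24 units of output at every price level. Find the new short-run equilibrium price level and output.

p = 136, y = 1051

After both shocks: AD is y = 1323 − 2p and SRAS is y = 10p − 309.
Setting them equal: 1632 = 12p, so p = 136.
y = 1323 − 2·136 = 1051.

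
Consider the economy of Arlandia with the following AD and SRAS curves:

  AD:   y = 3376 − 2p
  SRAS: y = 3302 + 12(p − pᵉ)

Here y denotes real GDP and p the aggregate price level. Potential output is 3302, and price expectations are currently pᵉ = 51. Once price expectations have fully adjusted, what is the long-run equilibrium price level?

Long-run p = 37

Short run: with pᵉ = 51, SRAS is y = 2690 + 12p. Setting AD = SRAS gives 686 = 14p, so p = 49 and y = 3376 − 2·49 = 3278.
Output 3278 is below potential 3302, so over time expected prices fall and SRAS shifts right until y returns to 3302.
Long run: y = 3302 on the AD curve gives 3302 = 3376 − 2p, so p = 37.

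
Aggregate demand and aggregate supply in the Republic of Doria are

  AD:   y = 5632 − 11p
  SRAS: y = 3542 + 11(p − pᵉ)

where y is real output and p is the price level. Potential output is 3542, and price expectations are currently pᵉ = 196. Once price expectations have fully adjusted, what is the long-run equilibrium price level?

Long-run p = 190

Short run: with pᵉ = 196, SRAS is y = 1386 + 11p. Setting AD = SRAS gives 4246 = 22p, so p = 193 and y = 5632 − 11·193 = 3509.
Output 3509 is below potential 3542, so over time expected prices fall and SRAS shifts right until y returns to 3542.
Long run: y = 3542 on the AD curve gives 3542 = 5632 − 11p, so p = 190.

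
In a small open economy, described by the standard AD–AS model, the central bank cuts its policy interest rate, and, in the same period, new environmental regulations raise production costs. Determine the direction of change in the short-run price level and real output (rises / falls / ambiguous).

The first event is a positive demand shock: AD shifts right, which by itself pushes P up and Y up.
The second is an adverse supply shock: SRAS shifts left, which by itself pushes P up and Y down.
Both shocks push P up, so P rises. The two shocks push Y in opposite directions, so the effect on Y is ambiguous.

Price level: rises; output: ambiguous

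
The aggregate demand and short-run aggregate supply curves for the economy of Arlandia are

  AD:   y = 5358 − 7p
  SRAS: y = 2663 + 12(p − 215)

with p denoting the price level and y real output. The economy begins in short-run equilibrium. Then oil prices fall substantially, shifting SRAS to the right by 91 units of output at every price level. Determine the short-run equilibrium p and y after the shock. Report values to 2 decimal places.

This is a positive supply shock: SRAS shifts right.
New SRAS: y = 174 + 12p.
Set AD = SRAS: 5358 − 7p = 174 + 12p, so 5184 = 19p and p = 272.84.
Substituting into AD, y = 3448.11.

p = 272.84, y = 3448.11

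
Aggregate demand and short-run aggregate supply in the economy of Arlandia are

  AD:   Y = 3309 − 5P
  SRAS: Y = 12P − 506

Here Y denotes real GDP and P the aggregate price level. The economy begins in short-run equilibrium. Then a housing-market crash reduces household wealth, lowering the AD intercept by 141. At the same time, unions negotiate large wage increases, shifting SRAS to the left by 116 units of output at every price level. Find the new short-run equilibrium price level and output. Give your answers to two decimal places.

P = 222.94, Y = 2053.29

After both shocks: AD is Y = 3168 − 5P and SRAS is Y = 12P − 622.
Setting them equal: 3790 = 17P, so P = 222.94.
Substituting into AD, Y = 2053.29.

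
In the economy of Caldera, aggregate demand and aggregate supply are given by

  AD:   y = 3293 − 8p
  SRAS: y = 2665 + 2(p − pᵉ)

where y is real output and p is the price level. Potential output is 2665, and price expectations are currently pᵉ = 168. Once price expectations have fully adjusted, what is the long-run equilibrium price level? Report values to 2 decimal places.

Long-run p = 78.50

Short run: with pᵉ = 168, SRAS is y = 2329 + 2p. Setting AD = SRAS gives 964 = 10p, so p = 96.40 and y = 3293 − 8p = 2521.80.
Output 2521.80 is below potential 2665, so over time expected prices fall and SRAS shifts right until y returns to 2665.
Long run: y = 2665 on the AD curve gives 2665 = 3293 − 8p, so p = 78.50.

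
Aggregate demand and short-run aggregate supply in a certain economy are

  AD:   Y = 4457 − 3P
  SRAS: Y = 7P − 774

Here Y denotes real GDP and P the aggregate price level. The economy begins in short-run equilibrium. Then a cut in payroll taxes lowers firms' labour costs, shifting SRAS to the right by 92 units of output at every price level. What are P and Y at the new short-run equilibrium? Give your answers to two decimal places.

This is a positive supply shock: SRAS shifts right.
New SRAS: Y = 7P − 682.
Set AD = SRAS: 4457 − 3P = 7P − 682, so 5139 = 10P and P = 513.90.
Substituting into AD, Y = 2915.30.

P = 513.90, Y = 2915.30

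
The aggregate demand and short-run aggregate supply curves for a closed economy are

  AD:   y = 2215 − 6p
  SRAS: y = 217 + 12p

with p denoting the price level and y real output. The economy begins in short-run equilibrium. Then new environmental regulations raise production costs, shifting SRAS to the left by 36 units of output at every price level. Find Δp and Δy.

This is a negative supply shock: SRAS shifts left.
New SRAS: y = 181 + 12p.
Set AD = SRAS: 2215 − 6p = 181 + 12p, so 2034 = 18p and p = 113.
y = 2215 − 6·113 = 1537.
Initially p = 111, y = 1549, so Δp = +2 and Δy = -12.

Δp = +2, Δy = -12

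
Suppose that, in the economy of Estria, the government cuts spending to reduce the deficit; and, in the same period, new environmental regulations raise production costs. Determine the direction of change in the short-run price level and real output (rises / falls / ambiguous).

Price level: ambiguous; output: falls

The first event is a negative demand shock: AD shifts left, which by itself pushes P down and Y down.
The second is an adverse supply shock: SRAS shifts left, which by itself pushes P up and Y down.
The two shocks push P in opposite directions, so the effect on P is ambiguous. Both shocks push Y down, so Y falls.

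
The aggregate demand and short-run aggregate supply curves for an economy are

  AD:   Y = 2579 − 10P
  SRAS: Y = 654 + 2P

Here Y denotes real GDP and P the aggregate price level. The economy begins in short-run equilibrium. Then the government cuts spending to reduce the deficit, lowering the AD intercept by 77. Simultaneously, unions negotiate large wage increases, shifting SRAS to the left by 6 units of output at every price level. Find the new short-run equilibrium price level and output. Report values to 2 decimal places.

After both shocks: AD is Y = 2502 − 10P and SRAS is Y = 648 + 2P.
Setting them equal: 1854 = 12P, so P = 154.50.
Substituting into AD, Y = 957.00.

P = 154.50, Y = 957.00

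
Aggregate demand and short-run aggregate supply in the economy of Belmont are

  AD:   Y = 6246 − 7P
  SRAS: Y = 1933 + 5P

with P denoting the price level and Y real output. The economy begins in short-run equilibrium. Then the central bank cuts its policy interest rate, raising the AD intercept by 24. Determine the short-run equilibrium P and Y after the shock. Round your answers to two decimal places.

P = 361.42, Y = 3740.08

This is a positive demand shock: AD shifts right.
New AD: Y = 6270 − 7P.
Set AD = SRAS: 6270 − 7P = 1933 + 5P, so 4337 = 12P and P = 361.42.
Substituting into AD, Y = 3740.08.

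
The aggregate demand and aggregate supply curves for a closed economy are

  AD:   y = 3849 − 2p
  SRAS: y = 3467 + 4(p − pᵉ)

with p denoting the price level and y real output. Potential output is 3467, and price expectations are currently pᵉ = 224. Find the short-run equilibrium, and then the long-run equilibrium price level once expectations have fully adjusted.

Short run: p = 213, y = 3423. Long run: p = 191.

Short run: with pᵉ = 224, SRAS is y = 2571 + 4p. Setting AD = SRAS gives 1278 = 6p, so p = 213 and y = 3849 − 2·213 = 3423.
Output 3423 is below potential 3467, so over time expected prices fall and SRAS shifts right until y returns to 3467.
Long run: y = 3467 on the AD curve gives 3467 = 3849 − 2p, so p = 191.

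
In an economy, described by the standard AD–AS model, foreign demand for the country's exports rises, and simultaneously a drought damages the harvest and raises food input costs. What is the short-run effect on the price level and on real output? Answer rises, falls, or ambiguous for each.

The first event is a positive demand shock: AD shifts right, which by itself pushes P up and Y up.
The second is an adverse supply shock: SRAS shifts left, which by itself pushes P up and Y down.
Both shocks push P up, so P rises. The two shocks push Y in opposite directions, so the effect on Y is ambiguous.

Price level: rises; output: ambiguous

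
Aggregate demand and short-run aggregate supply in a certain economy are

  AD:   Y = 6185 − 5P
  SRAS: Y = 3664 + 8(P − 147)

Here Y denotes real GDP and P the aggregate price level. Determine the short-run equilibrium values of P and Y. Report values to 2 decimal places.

P = 284.38, Y = 4763.08

Write SRAS as Y = 3664 + 8P − 1176 = 2488 + 8P.
Set AD = SRAS: 6185 − 5P = 2488 + 8P, so 3697 = 13P and P = 284.38.
Substituting into AD, Y = 6185 − 5P = 4763.08.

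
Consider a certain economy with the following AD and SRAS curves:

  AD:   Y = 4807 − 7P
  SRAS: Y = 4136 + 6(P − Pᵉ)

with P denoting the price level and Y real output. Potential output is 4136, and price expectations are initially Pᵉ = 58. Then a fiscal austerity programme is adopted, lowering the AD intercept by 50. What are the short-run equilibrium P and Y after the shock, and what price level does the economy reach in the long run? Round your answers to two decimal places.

Short run: P = 74.54, Y = 4235.23. Long run: P = 88.71.

AD shifts left: new AD is Y = 4757 − 7P. With Pᵉ = 58, SRAS is Y = 3788 + 6P.
Short run: 4757 − 7P = 3788 + 6P gives 969 = 13P, so P = 74.54 and Y = 4757 − 7P = 4235.23.
Y = 4235.23 is above potential 4136; expectations adjust and SRAS shifts left until Y = 4136.
Long run: on the new AD curve, 4136 = 4757 − 7P gives P = 88.71.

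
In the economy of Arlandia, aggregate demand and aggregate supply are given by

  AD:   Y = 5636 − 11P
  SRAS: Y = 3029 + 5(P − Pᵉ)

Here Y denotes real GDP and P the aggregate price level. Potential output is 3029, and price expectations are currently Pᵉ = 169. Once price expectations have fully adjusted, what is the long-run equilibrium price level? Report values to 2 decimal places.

Long-run P = 237.00

Short run: with Pᵉ = 169, SRAS is Y = 2184 + 5P. Setting AD = SRAS gives 3452 = 16P, so P = 215.75 and Y = 5636 − 11P = 3262.75.
Output 3262.75 is above potential 3029, so over time expected prices rise and SRAS shifts left until Y returns to 3029.
Long run: Y = 3029 on the AD curve gives 3029 = 5636 − 11P, so P = 237.00.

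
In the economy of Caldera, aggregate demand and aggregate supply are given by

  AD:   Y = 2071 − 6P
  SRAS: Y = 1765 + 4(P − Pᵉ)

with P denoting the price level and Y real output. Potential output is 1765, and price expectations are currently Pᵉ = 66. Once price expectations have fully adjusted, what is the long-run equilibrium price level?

Long-run P = 51

Short run: with Pᵉ = 66, SRAS is Y = 1501 + 4P. Setting AD = SRAS gives 570 = 10P, so P = 57 and Y = 2071 − 6·57 = 1729.
Output 1729 is below potential 1765, so over time expected prices fall and SRAS shifts right until Y returns to 1765.
Long run: Y = 1765 on the AD curve gives 1765 = 2071 − 6P, so P = 51.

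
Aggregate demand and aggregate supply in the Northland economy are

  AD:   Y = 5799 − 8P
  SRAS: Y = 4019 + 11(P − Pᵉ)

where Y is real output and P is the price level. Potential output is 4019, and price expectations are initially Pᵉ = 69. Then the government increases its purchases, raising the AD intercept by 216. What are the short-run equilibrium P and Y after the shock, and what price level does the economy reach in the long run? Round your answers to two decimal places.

AD shifts right: new AD is Y = 6015 − 8P. With Pᵉ = 69, SRAS is Y = 3260 + 11P.
Short run: 6015 − 8P = 3260 + 11P gives 2755 = 19P, so P = 145.00 and Y = 6015 − 8P = 4855.00.
Y = 4855.00 is above potential 4019; expectations adjust and SRAS shifts left until Y = 4019.
Long run: on the new AD curve, 4019 = 6015 − 8P gives P = 249.50.

Short run: P = 145.00, Y = 4855.00. Long run: P = 249.50.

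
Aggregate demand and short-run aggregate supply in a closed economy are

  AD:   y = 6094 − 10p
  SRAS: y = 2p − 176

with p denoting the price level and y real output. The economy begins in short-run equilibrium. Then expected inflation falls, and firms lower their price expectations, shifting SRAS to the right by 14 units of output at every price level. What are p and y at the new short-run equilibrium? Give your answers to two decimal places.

p = 521.33, y = 880.67

This is a positive supply shock: SRAS shifts right.
New SRAS: y = 2p − 162.
Set AD = SRAS: 6094 − 10p = 2p − 162, so 6256 = 12p and p = 521.33.
Substituting into AD, y = 880.67.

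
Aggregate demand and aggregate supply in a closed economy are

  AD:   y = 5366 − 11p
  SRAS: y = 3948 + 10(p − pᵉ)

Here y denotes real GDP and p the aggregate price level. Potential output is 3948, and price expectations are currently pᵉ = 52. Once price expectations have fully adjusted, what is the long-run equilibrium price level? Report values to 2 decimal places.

Short run: with pᵉ = 52, SRAS is y = 3428 + 10p. Setting AD = SRAS gives 1938 = 21p, so p = 92.29 and y = 5366 − 11p = 4350.86.
Output 4350.86 is above potential 3948, so over time expected prices rise and SRAS shifts left until y returns to 3948.
Long run: y = 3948 on the AD curve gives 3948 = 5366 − 11p, so p = 128.91.

Long-run p = 128.91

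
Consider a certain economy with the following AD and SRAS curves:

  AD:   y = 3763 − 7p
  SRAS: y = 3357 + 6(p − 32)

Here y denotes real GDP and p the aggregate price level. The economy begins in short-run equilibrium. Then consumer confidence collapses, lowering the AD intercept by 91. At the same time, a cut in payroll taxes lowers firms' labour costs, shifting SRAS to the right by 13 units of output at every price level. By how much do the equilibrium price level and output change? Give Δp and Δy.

Δp = -8, Δy = -35

After both shocks: AD is y = 3672 − 7p and SRAS is y = 3178 + 6p.
Setting them equal: 494 = 13p, so p = 38.
y = 3672 − 7·38 = 3406.
Initially p = 46, y = 3441, so Δp = -8 and Δy = -35.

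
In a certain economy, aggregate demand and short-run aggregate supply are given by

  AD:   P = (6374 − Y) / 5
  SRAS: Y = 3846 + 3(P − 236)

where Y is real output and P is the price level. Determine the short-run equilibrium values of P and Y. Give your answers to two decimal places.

P = 404.50, Y = 4351.50

Write SRAS as Y = 3846 + 3P − 708 = 3138 + 3P.
Rearrange AD to Y = 6374 − 5P.
Set AD = SRAS: 6374 − 5P = 3138 + 3P, so 3236 = 8P and P = 404.50.
Substituting into AD, Y = 6374 − 5P = 4351.50.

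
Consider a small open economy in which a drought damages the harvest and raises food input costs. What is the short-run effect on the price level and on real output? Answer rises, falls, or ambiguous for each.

This is an adverse supply shock: SRAS shifts left.
Moving along the downward-sloping AD curve, P rises and Y falls.

Price level: rises; output: falls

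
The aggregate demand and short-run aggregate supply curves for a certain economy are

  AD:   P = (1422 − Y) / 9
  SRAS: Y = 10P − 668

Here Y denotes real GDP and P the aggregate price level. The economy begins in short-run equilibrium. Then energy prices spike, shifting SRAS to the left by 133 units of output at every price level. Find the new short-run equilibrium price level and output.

P = 117, Y = 369

This is a negative supply shock: SRAS shifts left.
New SRAS: Y = 10P − 801.
Set AD = SRAS: 1422 − 9P = 10P − 801, so 2223 = 19P and P = 117.
Y = 1422 − 9·117 = 369.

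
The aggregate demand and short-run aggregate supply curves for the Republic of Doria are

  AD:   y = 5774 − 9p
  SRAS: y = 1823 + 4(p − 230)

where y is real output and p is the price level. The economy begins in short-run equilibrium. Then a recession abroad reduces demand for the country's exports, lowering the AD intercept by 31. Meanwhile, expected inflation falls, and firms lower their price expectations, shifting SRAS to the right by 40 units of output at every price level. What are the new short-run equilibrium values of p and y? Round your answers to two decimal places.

p = 369.23, y = 2419.92

After both shocks: AD is y = 5743 − 9p and SRAS is y = 943 + 4p.
Setting them equal: 4800 = 13p, so p = 369.23.
Substituting into AD, y = 2419.92.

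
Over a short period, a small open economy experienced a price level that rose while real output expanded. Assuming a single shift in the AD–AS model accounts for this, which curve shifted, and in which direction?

AD shifted right

P rose and Y rose. An AD shift moves P and Y in the same direction; an SRAS shift moves them in opposite directions.
Here P and Y moved in the same direction, so the AD curve shifted.
Since Y rose, AD shifted right.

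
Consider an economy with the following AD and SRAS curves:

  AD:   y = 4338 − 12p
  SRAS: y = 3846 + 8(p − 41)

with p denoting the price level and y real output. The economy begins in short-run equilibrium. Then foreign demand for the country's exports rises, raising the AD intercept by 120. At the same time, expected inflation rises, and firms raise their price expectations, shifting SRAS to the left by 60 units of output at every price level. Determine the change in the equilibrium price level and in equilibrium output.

Δp = +9, Δy = +12

After both shocks: AD is y = 4458 − 12p and SRAS is y = 3458 + 8p.
Setting them equal: 1000 = 20p, so p = 50.
y = 4458 − 12·50 = 3858.
Initially p = 41, y = 3846, so Δp = +9 and Δy = +12.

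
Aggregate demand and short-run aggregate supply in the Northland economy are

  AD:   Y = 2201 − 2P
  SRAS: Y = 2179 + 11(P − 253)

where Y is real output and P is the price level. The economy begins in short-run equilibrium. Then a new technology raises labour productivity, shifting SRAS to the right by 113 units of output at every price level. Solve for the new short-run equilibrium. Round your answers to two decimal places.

P = 207.08, Y = 1786.85

This is a positive supply shock: SRAS shifts right.
New SRAS: Y = 11P − 491.
Set AD = SRAS: 2201 − 2P = 11P − 491, so 2692 = 13P and P = 207.08.
Substituting into AD, Y = 1786.85.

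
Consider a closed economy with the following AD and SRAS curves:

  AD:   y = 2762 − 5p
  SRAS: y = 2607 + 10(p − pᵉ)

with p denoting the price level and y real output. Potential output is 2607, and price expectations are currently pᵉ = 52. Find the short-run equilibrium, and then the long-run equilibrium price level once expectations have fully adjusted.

Short run: p = 45, y = 2537. Long run: p = 31.

Short run: with pᵉ = 52, SRAS is y = 2087 + 10p. Setting AD = SRAS gives 675 = 15p, so p = 45 and y = 2762 − 5·45 = 2537.
Output 2537 is below potential 2607, so over time expected prices fall and SRAS shifts right until y returns to 2607.
Long run: y = 2607 on the AD curve gives 2607 = 2762 − 5p, so p = 31.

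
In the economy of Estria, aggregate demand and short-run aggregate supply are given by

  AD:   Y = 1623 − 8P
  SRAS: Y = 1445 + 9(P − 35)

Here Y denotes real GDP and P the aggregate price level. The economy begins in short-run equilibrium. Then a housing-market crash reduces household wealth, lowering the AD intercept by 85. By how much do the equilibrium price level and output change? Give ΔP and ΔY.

This is a negative demand shock: AD shifts left.
New AD: Y = 1538 − 8P.
SRAS can be written Y = 1130 + 9P.
Set AD = SRAS: 1538 − 8P = 1130 + 9P, so 408 = 17P and P = 24.
Y = 1538 − 8·24 = 1346.
Initially P = 29, Y = 1391, so ΔP = -5 and ΔY = -45.

ΔP = -5, ΔY = -45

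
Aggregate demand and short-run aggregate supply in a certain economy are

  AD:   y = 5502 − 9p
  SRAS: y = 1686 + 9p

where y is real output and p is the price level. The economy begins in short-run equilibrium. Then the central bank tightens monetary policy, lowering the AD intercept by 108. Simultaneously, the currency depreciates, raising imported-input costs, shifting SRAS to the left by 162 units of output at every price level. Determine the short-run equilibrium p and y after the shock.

p = 215, y = 3459

After both shocks: AD is y = 5394 − 9p and SRAS is y = 1524 + 9p.
Setting them equal: 3870 = 18p, so p = 215.
y = 5394 − 9·215 = 3459.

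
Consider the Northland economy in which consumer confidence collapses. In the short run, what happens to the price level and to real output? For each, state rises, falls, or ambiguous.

Price level: falls; output: falls

This is a negative demand shock: AD shifts left.
Moving along the upward-sloping SRAS curve, P falls and Y falls.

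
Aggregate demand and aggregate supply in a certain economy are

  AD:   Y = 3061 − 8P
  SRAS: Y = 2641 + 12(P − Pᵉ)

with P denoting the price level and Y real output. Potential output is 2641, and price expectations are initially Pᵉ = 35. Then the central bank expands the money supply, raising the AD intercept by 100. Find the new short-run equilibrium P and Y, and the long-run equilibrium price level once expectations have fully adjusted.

Short run: P = 47, Y = 2785. Long run: P = 65.

AD shifts right: new AD is Y = 3161 − 8P. With Pᵉ = 35, SRAS is Y = 2221 + 12P.
Short run: 3161 − 8P = 2221 + 12P gives 940 = 20P, so P = 47 and Y = 3161 − 8·47 = 2785.
Y = 2785 is above potential 2641; expectations adjust and SRAS shifts left until Y = 2641.
Long run: on the new AD curve, 2641 = 3161 − 8P gives P = 65.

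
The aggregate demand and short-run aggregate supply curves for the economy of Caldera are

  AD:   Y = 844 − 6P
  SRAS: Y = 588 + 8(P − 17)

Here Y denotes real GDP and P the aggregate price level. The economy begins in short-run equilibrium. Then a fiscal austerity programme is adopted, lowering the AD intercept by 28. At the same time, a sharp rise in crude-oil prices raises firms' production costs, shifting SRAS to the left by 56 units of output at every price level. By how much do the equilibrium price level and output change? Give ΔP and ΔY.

ΔP = +2, ΔY = -40

After both shocks: AD is Y = 816 − 6P and SRAS is Y = 396 + 8P.
Setting them equal: 420 = 14P, so P = 30.
Y = 816 − 6·30 = 636.
Initially P = 28, Y = 676, so ΔP = +2 and ΔY = -40.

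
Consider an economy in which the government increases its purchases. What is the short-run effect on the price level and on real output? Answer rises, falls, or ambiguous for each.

Price level: rises; output: rises

This is a positive demand shock: AD shifts right.
Moving along the upward-sloping SRAS curve, P rises and Y rises.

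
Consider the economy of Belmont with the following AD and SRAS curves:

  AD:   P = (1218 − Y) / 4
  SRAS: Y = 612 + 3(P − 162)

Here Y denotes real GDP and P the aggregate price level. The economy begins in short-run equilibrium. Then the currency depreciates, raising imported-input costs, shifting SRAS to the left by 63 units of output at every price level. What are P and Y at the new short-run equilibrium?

P = 165, Y = 558

This is a negative supply shock: SRAS shifts left.
New SRAS: Y = 63 + 3P.
Set AD = SRAS: 1218 − 4P = 63 + 3P, so 1155 = 7P and P = 165.
Y = 1218 − 4·165 = 558.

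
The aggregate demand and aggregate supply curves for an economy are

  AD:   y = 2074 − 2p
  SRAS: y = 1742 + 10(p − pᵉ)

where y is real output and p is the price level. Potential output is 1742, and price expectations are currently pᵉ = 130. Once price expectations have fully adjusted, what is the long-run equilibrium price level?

Short run: with pᵉ = 130, SRAS is y = 442 + 10p. Setting AD = SRAS gives 1632 = 12p, so p = 136 and y = 2074 − 2·136 = 1802.
Output 1802 is above potential 1742, so over time expected prices rise and SRAS shifts left until y returns to 1742.
Long run: y = 1742 on the AD curve gives 1742 = 2074 − 2p, so p = 166.

Long-run p = 166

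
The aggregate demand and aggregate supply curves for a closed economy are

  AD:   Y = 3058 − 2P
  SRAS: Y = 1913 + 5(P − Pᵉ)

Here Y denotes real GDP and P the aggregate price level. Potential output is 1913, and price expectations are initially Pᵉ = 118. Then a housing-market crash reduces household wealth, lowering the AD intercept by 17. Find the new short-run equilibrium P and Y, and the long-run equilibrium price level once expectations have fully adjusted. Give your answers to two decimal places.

AD shifts left: new AD is Y = 3041 − 2P. With Pᵉ = 118, SRAS is Y = 1323 + 5P.
Short run: 3041 − 2P = 1323 + 5P gives 1718 = 7P, so P = 245.43 and Y = 3041 − 2P = 2550.14.
Y = 2550.14 is above potential 1913; expectations adjust and SRAS shifts left until Y = 1913.
Long run: on the new AD curve, 1913 = 3041 − 2P gives P = 564.00.

Short run: P = 245.43, Y = 2550.14. Long run: P = 564.00.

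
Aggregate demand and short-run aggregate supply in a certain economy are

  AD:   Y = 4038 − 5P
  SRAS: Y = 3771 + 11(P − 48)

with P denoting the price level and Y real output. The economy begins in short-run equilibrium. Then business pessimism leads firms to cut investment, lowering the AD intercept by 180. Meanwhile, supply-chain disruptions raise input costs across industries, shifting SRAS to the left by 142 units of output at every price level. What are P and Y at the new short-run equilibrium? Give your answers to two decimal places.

After both shocks: AD is Y = 3858 − 5P and SRAS is Y = 3101 + 11P.
Setting them equal: 757 = 16P, so P = 47.31.
Substituting into AD, Y = 3621.44.

P = 47.31, Y = 3621.44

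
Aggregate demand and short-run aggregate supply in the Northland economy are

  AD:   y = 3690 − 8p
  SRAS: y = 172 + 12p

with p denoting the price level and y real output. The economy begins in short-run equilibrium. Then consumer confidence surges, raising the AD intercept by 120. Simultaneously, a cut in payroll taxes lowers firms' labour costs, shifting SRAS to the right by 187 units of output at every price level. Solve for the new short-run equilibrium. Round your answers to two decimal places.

p = 172.55, y = 2429.60

After both shocks: AD is y = 3810 − 8p and SRAS is y = 359 + 12p.
Setting them equal: 3451 = 20p, so p = 172.55.
Substituting into AD, y = 2429.60.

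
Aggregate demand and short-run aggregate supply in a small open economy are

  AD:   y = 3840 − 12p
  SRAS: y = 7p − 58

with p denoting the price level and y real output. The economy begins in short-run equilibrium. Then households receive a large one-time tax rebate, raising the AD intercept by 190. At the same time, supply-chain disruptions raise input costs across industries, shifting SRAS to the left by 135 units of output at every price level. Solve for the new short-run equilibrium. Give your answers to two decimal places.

After both shocks: AD is y = 4030 − 12p and SRAS is y = 7p − 193.
Setting them equal: 4223 = 19p, so p = 222.26.
Substituting into AD, y = 1362.84.

p = 222.26, y = 1362.84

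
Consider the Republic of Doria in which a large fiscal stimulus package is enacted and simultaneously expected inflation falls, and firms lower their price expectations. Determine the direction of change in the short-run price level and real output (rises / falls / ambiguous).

Price level: ambiguous; output: rises

The first event is a positive demand shock: AD shifts right, which by itself pushes P up and Y up.
The second is a favourable supply shock: SRAS shifts right, which by itself pushes P down and Y up.
The two shocks push P in opposite directions, so the effect on P is ambiguous. Both shocks push Y up, so Y rises.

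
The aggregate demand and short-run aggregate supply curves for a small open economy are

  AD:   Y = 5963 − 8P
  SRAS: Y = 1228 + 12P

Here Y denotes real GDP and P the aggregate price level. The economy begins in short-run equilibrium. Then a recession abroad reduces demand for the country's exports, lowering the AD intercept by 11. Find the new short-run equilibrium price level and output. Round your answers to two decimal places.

P = 236.20, Y = 4062.40

This is a negative demand shock: AD shifts left.
New AD: Y = 5952 − 8P.
Set AD = SRAS: 5952 − 8P = 1228 + 12P, so 4724 = 20P and P = 236.20.
Substituting into AD, Y = 4062.40.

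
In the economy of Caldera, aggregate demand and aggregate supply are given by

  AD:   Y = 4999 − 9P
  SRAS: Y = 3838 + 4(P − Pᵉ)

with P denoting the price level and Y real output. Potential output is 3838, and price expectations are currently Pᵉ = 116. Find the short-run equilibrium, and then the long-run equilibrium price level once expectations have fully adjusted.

Short run: P = 125, Y = 3874. Long run: P = 129.

Short run: with Pᵉ = 116, SRAS is Y = 3374 + 4P. Setting AD = SRAS gives 1625 = 13P, so P = 125 and Y = 4999 − 9·125 = 3874.
Output 3874 is above potential 3838, so over time expected prices rise and SRAS shifts left until Y returns to 3838.
Long run: Y = 3838 on the AD curve gives 3838 = 4999 − 9P, so P = 129.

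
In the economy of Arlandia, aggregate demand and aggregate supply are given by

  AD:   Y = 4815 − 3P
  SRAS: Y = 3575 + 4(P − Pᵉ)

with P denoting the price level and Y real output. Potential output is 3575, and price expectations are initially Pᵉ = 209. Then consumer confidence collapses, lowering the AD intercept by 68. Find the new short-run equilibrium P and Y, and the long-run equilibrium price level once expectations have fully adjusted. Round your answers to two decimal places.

Short run: P = 286.86, Y = 3886.43. Long run: P = 390.67.

AD shifts left: new AD is Y = 4747 − 3P. With Pᵉ = 209, SRAS is Y = 2739 + 4P.
Short run: 4747 − 3P = 2739 + 4P gives 2008 = 7P, so P = 286.86 and Y = 4747 − 3P = 3886.43.
Y = 3886.43 is above potential 3575; expectations adjust and SRAS shifts left until Y = 3575.
Long run: on the new AD curve, 3575 = 4747 − 3P gives P = 390.67.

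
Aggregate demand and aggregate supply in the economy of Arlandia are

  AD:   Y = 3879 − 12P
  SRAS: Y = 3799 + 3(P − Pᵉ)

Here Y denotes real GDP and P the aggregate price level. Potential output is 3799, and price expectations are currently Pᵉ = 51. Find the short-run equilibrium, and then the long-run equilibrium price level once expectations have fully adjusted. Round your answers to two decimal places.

Short run: P = 15.53, Y = 3692.60. Long run: P = 6.67.

Short run: with Pᵉ = 51, SRAS is Y = 3646 + 3P. Setting AD = SRAS gives 233 = 15P, so P = 15.53 and Y = 3879 − 12P = 3692.60.
Output 3692.60 is below potential 3799, so over time expected prices fall and SRAS shifts right until Y returns to 3799.
Long run: Y = 3799 on the AD curve gives 3799 = 3879 − 12P, so P = 6.67.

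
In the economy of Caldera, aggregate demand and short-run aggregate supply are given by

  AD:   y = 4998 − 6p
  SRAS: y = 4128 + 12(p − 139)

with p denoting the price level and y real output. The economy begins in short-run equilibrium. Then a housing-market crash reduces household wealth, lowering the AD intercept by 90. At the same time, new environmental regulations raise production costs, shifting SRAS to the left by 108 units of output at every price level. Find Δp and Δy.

After both shocks: AD is y = 4908 − 6p and SRAS is y = 2352 + 12p.
Setting them equal: 2556 = 18p, so p = 142.
y = 4908 − 6·142 = 4056.
Initially p = 141, y = 4152, so Δp = +1 and Δy = -96.

Δp = +1, Δy = -96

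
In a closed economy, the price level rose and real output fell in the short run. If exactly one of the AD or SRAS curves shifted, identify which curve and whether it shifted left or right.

P rose and Y fell. An AD shift moves P and Y in the same direction; an SRAS shift moves them in opposite directions.
Here P and Y moved in opposite directions, so the SRAS curve shifted.
Since Y fell, SRAS shifted left.

SRAS shifted left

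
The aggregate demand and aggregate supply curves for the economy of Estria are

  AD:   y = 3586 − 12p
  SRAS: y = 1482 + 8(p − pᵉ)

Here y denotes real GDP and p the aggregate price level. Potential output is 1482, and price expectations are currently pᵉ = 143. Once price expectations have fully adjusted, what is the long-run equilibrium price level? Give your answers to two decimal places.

Short run: with pᵉ = 143, SRAS is y = 338 + 8p. Setting AD = SRAS gives 3248 = 20p, so p = 162.40 and y = 3586 − 12p = 1637.20.
Output 1637.20 is above potential 1482, so over time expected prices rise and SRAS shifts left until y returns to 1482.
Long run: y = 1482 on the AD curve gives 1482 = 3586 − 12p, so p = 175.33.

Long-run p = 175.33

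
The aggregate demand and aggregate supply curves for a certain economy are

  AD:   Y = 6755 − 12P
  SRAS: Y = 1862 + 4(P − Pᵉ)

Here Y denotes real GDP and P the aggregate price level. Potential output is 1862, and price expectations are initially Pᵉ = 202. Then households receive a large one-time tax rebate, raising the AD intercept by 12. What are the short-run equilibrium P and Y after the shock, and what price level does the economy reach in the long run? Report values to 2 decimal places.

Short run: P = 357.06, Y = 2482.25. Long run: P = 408.75.

AD shifts right: new AD is Y = 6767 − 12P. With Pᵉ = 202, SRAS is Y = 1054 + 4P.
Short run: 6767 − 12P = 1054 + 4P gives 5713 = 16P, so P = 357.06 and Y = 6767 − 12P = 2482.25.
Y = 2482.25 is above potential 1862; expectations adjust and SRAS shifts left until Y = 1862.
Long run: on the new AD curve, 1862 = 6767 − 12P gives P = 408.75.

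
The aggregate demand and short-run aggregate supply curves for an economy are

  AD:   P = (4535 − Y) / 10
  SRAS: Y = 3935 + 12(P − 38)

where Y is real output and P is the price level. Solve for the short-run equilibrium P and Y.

Write SRAS as Y = 3935 + 12P − 456 = 3479 + 12P.
Rearrange AD to Y = 4535 − 10P.
Set AD = SRAS: 4535 − 10P = 3479 + 12P, so 1056 = 22P and P = 48.
Then Y = 4535 − 10·48 = 4055.

P = 48, Y = 4055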